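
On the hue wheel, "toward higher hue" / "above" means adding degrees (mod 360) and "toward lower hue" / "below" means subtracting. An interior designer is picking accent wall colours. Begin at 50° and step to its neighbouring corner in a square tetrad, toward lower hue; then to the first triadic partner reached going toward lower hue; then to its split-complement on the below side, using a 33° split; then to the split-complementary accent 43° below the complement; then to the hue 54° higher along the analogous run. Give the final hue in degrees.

178°

50 − 90 = -40 → -40 + 360 = 320°   (square ↓)
320 − 120 = 200°   (triadic ↓)
200 + 147 = 347°   (split-comp 33° ↓)
347 + 137 = 484 → 484 − 360 = 124°   (split-comp 43° ↓)
124 + 54 = 178°   (analog 54° ↑)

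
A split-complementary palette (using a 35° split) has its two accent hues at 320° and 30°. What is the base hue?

175°

The accents sit 35° either side of the complement, so the complement is their short-arc midpoint on the wheel.
Short-arc midpoint of 320° and 30°: 355°.
Base is 180° from the complement: 355 − 180 = 175°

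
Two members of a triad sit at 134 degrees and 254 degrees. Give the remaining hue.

A triad spaces three hues 120° apart.
The full set is {14°, 134°, 254°}.

14°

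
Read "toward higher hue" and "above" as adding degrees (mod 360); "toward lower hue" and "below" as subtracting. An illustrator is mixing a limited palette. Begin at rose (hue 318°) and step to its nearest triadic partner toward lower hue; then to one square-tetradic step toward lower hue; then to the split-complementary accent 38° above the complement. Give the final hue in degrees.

318 − 120 = 198°   (triadic ↓)
198 − 90 = 108°   (square ↓)
108 + 218 = 326°   (split-comp 38° ↑)

326°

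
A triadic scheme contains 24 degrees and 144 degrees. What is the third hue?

264°

A triad spaces three hues 120° apart.
The full set is {24°, 144°, 264°}.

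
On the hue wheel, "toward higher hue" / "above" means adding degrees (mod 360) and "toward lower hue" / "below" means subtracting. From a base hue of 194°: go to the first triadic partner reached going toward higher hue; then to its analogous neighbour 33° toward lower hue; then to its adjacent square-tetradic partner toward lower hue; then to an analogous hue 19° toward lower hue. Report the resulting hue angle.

172°

194 + 120 = 314°   (triadic ↑)
314 − 33 = 281°   (analog 33° ↓)
281 − 90 = 191°   (square ↓)
191 − 19 = 172°   (analog 19° ↓)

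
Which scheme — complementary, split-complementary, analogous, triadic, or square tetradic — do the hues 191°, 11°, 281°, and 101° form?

square tetradic

Sort the hues: 11°, 101°, 191°, 281°.
Successive gaps around the wheel: 90°, 90°, 90°, 90°.
Four hues every 90° form a square tetradic scheme.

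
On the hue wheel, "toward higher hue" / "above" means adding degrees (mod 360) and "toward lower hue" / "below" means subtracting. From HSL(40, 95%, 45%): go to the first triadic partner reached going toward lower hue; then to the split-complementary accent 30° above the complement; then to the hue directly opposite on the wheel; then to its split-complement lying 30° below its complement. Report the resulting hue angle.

100°

−120° (triadic ↓): 40 − 120 = -80 → -80 + 360 = 280°
+210° (split-comp 30° ↑): 280 + 210 = 490 → 490 − 360 = 130°
+180° (complement): 130 + 180 = 310°
+150° (split-comp 30° ↓): 310 + 150 = 460 → 460 − 360 = 100°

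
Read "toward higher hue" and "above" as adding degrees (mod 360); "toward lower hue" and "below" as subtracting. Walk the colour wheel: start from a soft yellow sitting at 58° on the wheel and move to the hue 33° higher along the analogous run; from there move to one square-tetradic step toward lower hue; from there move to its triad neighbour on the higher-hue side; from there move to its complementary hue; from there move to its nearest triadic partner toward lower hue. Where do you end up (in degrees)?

181°

58 + 33 = 91°   (analog 33° ↑)
91 − 90 = 1°   (square ↓)
1 + 120 = 121°   (triadic ↑)
121 + 180 = 301°   (complement)
301 − 120 = 181°   (triadic ↓)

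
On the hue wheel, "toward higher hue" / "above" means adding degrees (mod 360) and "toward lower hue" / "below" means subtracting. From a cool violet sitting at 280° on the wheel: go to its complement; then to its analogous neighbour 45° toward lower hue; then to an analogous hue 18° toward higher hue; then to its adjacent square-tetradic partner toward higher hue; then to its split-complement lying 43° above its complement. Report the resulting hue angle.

26°

280 + 180 = 460 → 460 − 360 = 100°   (complement)
100 − 45 = 55°   (analog 45° ↓)
55 + 18 = 73°   (analog 18° ↑)
73 + 90 = 163°   (square ↑)
163 + 223 = 386 → 386 − 360 = 26°   (split-comp 43° ↑)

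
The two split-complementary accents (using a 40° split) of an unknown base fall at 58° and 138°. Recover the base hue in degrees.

The accents sit 40° either side of the complement, so the complement is their short-arc midpoint on the wheel.
Short-arc midpoint of 58° and 138°: 98°.
Base is 180° from the complement: 98 − 180 = -82 → -82 + 360 = 278°

278°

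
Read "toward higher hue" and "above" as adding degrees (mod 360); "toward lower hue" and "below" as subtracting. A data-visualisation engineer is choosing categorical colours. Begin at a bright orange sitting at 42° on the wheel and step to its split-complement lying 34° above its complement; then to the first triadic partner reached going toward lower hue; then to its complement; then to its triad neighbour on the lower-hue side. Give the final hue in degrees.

42 + 214 = 256°   (split-comp 34° ↑)
256 − 120 = 136°   (triadic ↓)
136 + 180 = 316°   (complement)
316 − 120 = 196°   (triadic ↓)

196°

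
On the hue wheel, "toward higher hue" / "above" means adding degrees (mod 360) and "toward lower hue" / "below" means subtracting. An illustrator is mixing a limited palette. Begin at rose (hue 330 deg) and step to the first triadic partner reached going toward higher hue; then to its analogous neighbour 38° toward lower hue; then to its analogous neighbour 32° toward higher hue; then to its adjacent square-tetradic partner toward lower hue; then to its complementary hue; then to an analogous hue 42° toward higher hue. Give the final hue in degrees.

216°

330 + 120 = 450 → 450 − 360 = 90°   (triadic ↑)
90 − 38 = 52°   (analog 38° ↓)
52 + 32 = 84°   (analog 32° ↑)
84 − 90 = -6 → -6 + 360 = 354°   (square ↓)
354 + 180 = 534 → 534 − 360 = 174°   (complement)
174 + 42 = 216°   (analog 42° ↑)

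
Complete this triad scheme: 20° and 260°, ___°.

A triad places three hues 120° apart.
The full set through 20° is {20°, 140°, 260°}.
Given {20°, 260°}, the missing hue is 140°.

140°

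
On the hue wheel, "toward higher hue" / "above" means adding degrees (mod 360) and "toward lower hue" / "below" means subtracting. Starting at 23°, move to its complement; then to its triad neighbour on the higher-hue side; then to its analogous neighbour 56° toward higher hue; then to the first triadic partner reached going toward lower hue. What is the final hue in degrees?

complement +180°: 23 + 180 = 203°
triadic ↑ +120°: 203 + 120 = 323°
analog 56° ↑ +56°: 323 + 56 = 379 → 379 − 360 = 19°
triadic ↓ −120°: 19 − 120 = -101 → -101 + 360 = 259°

259°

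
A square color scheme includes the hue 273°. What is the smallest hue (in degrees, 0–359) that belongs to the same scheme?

3°

A square tetradic scheme places four hues every 90°.
The full set through 273° is {3°, 93°, 183°, 273°}.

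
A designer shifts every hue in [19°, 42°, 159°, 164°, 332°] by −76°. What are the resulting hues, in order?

303°, 326°, 83°, 88°, 256°

19 − 76 = -57 → -57 + 360 = 303°
42 − 76 = -34 → -34 + 360 = 326°
159 − 76 = 83°
164 − 76 = 88°
332 − 76 = 256°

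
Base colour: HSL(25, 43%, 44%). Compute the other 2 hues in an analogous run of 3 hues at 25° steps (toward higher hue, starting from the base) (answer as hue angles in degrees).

50° and 75°

25 + 25 = 50°
25 + 50 = 75°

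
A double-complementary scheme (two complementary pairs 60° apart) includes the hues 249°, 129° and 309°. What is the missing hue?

A rectangular tetradic uses two complementary pairs 60° apart: offsets 0°, 60°, 180°, 240°.
Among {129°, 249°, 309°}, 129° and 309° are a 180° pair.
The remaining hue 249° needs its own complement: 249 + 180 = 429 → 429 − 360 = 69°

69°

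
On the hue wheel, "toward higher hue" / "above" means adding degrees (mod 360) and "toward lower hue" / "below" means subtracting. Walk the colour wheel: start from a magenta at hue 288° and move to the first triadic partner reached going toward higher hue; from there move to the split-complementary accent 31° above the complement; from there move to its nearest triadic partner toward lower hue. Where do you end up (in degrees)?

139°

triadic ↑ +120°: 288 + 120 = 408 → 408 − 360 = 48°
split-comp 31° ↑ +211°: 48 + 211 = 259°
triadic ↓ −120°: 259 − 120 = 139°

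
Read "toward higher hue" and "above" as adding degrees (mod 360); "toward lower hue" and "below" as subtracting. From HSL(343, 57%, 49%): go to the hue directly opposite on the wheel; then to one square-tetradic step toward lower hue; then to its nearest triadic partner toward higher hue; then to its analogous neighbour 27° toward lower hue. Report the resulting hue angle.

166°

+180° (complement): 343 + 180 = 523 → 523 − 360 = 163°
−90° (square ↓): 163 − 90 = 73°
+120° (triadic ↑): 73 + 120 = 193°
−27° (analog 27° ↓): 193 − 27 = 166°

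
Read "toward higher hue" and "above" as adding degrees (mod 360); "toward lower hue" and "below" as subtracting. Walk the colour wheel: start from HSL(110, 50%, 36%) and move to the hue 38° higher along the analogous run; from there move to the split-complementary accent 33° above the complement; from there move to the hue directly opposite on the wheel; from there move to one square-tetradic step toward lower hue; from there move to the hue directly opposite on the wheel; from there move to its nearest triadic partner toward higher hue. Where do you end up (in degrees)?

31°

110 + 38 = 148°   (analog 38° ↑)
148 + 213 = 361 → 361 − 360 = 1°   (split-comp 33° ↑)
1 + 180 = 181°   (complement)
181 − 90 = 91°   (square ↓)
91 + 180 = 271°   (complement)
271 + 120 = 391 → 391 − 360 = 31°   (triadic ↑)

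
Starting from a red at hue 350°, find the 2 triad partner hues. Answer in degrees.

A triad places three hues 120° apart.
350 + 120 = 470 → 470 − 360 = 110°
350 + 240 = 590 → 590 − 360 = 230°

110° and 230°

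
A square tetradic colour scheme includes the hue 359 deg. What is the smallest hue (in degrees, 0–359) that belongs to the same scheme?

89°

A square tetradic scheme places four hues every 90°.
The full set through 359° is {89°, 179°, 269°, 359°}.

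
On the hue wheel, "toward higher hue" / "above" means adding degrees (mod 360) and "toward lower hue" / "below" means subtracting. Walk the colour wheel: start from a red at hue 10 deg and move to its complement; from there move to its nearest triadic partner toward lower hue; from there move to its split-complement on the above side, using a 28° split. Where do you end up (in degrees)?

278°

10 + 180 = 190°   (complement)
190 − 120 = 70°   (triadic ↓)
70 + 208 = 278°   (split-comp 28° ↑)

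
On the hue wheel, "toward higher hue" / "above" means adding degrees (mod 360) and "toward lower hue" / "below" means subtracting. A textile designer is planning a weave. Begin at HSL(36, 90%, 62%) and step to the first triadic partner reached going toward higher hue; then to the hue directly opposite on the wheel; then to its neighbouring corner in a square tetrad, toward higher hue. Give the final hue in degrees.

66°

36 + 120 = 156°   (triadic ↑)
156 + 180 = 336°   (complement)
336 + 90 = 426 → 426 − 360 = 66°   (square ↑)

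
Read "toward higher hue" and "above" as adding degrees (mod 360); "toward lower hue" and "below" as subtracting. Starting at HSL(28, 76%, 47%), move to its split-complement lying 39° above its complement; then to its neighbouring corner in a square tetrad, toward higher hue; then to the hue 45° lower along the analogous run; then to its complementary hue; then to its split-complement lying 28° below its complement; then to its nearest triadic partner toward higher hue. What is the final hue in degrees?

24°

split-comp 39° ↑ +219°: 28 + 219 = 247°
square ↑ +90°: 247 + 90 = 337°
analog 45° ↓ −45°: 337 − 45 = 292°
complement +180°: 292 + 180 = 472 → 472 − 360 = 112°
split-comp 28° ↓ +152°: 112 + 152 = 264°
triadic ↑ +120°: 264 + 120 = 384 → 384 − 360 = 24°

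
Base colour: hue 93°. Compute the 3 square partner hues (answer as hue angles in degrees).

A square tetradic scheme places four hues every 90°.
93 + 90 = 183°
93 + 180 = 273°
93 + 270 = 363 → 363 − 360 = 3°

183°, 273°, 3°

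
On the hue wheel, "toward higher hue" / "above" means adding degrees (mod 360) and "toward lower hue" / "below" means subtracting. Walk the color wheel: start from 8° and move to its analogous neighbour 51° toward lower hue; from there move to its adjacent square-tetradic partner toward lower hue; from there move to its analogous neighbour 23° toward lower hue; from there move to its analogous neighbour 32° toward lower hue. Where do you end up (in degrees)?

172°

8 − 51 = -43 → -43 + 360 = 317°   (analog 51° ↓)
317 − 90 = 227°   (square ↓)
227 − 23 = 204°   (analog 23° ↓)
204 − 32 = 172°   (analog 32° ↓)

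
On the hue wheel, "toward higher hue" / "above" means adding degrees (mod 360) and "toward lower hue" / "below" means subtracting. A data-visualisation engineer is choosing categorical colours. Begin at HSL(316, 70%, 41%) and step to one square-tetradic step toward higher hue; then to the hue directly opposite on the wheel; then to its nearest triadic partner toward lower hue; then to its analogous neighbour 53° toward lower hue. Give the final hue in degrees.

square ↑ +90°: 316 + 90 = 406 → 406 − 360 = 46°
complement +180°: 46 + 180 = 226°
triadic ↓ −120°: 226 − 120 = 106°
analog 53° ↓ −53°: 106 − 53 = 53°

53°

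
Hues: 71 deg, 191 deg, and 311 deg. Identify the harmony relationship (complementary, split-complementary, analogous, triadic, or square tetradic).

Sort the hues: 71°, 191°, 311°.
Successive gaps around the wheel: 120°, 120°, 120°.
Three hues equally spaced 120° apart form a triad.

triadic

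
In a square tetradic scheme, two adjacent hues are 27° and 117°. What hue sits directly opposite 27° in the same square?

A square tetradic scheme places four hues 90° apart; opposite corners are 180° apart.
27 + 180 = 207°

207°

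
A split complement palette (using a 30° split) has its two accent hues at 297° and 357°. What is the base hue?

The accents sit 30° either side of the complement, so the complement is their short-arc midpoint on the wheel.
Short-arc midpoint of 297° and 357°: 327°.
Base is 180° from the complement: 327 − 180 = 147°

147°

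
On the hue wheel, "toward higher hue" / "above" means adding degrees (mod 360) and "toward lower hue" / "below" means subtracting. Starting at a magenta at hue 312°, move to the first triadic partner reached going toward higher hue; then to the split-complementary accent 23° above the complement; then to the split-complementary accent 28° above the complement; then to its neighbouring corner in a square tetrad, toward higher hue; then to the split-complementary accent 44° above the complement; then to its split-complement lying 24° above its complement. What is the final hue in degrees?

312 + 120 = 432 → 432 − 360 = 72°   (triadic ↑)
72 + 203 = 275°   (split-comp 23° ↑)
275 + 208 = 483 → 483 − 360 = 123°   (split-comp 28° ↑)
123 + 90 = 213°   (square ↑)
213 + 224 = 437 → 437 − 360 = 77°   (split-comp 44° ↑)
77 + 204 = 281°   (split-comp 24° ↑)

281°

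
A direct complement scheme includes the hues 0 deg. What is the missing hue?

180°

The complement sits 180° across the wheel.
The full set through 0° is {0°, 180°}.
Given {0°}, the missing hue is 180°.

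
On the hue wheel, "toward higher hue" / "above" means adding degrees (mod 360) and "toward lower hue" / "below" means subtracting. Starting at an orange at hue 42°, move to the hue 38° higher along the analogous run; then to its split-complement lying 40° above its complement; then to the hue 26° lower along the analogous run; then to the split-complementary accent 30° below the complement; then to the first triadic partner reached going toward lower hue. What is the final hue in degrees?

+38° (analog 38° ↑): 42 + 38 = 80°
+220° (split-comp 40° ↑): 80 + 220 = 300°
−26° (analog 26° ↓): 300 − 26 = 274°
+150° (split-comp 30° ↓): 274 + 150 = 424 → 424 − 360 = 64°
−120° (triadic ↓): 64 − 120 = -56 → -56 + 360 = 304°

304°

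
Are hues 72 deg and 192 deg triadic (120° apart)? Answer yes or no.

Angular distance: |72 − 192| = 120 = 120°.
Triadic (120° apart) requires 120°.

yes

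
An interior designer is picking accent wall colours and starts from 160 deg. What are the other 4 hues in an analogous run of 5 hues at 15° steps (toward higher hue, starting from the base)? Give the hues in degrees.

175°, 190°, 205°, and 220°

Analogous hues sit every 15° along the wheel.
160 + 15 = 175°
160 + 30 = 190°
160 + 45 = 205°
160 + 60 = 220°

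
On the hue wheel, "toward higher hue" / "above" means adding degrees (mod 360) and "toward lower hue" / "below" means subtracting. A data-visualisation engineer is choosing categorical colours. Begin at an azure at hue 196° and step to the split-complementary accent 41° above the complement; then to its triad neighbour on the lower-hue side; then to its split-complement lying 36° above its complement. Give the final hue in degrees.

196 + 221 = 417 → 417 − 360 = 57°   (split-comp 41° ↑)
57 − 120 = -63 → -63 + 360 = 297°   (triadic ↓)
297 + 216 = 513 → 513 − 360 = 153°   (split-comp 36° ↑)

153°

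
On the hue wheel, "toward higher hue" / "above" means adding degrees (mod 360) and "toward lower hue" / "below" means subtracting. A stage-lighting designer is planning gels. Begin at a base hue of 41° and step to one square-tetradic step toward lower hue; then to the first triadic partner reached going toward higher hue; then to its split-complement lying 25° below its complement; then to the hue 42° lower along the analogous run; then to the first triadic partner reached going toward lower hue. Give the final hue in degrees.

−90° (square ↓): 41 − 90 = -49 → -49 + 360 = 311°
+120° (triadic ↑): 311 + 120 = 431 → 431 − 360 = 71°
+155° (split-comp 25° ↓): 71 + 155 = 226°
−42° (analog 42° ↓): 226 − 42 = 184°
−120° (triadic ↓): 184 − 120 = 64°

64°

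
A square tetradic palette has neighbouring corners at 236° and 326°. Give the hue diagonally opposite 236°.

A square tetradic scheme places four hues 90° apart; opposite corners are 180° apart.
236 + 180 = 416 → 416 − 360 = 56°

56°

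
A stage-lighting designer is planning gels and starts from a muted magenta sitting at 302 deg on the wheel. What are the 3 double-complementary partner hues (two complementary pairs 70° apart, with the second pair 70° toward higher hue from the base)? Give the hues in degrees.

A rectangular tetradic uses two complementary pairs 70° apart: offsets 0°, 70°, 180°, 250°.
302 + 70 = 372 → 372 − 360 = 12°
302 + 180 = 482 → 482 − 360 = 122°
302 + 250 = 552 → 552 − 360 = 192°

12°, 122°, 192°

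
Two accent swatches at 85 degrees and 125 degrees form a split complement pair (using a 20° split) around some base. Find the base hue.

285°

The accents sit 20° either side of the complement, so the complement is their short-arc midpoint on the wheel.
Short-arc midpoint of 85° and 125°: 105°.
Base is 180° from the complement: 105 − 180 = -75 → -75 + 360 = 285°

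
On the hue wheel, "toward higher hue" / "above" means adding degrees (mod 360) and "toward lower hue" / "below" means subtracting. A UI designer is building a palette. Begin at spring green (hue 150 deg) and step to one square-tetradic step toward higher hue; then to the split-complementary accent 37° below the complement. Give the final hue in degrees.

square ↑ +90°: 150 + 90 = 240°
split-comp 37° ↓ +143°: 240 + 143 = 383 → 383 − 360 = 23°

23°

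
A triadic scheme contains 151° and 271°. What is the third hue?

A triad spaces three hues 120° apart.
The full set is {31°, 151°, 271°}.

31°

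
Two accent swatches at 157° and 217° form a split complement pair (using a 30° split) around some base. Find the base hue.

The accents sit 30° either side of the complement, so the complement is their short-arc midpoint on the wheel.
Short-arc midpoint of 157° and 217°: 187°.
Base is 180° from the complement: 187 − 180 = 7°

7°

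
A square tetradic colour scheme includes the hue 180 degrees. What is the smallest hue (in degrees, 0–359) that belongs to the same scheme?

0°

A square tetradic scheme places four hues every 90°.
The full set through 180° is {0°, 90°, 180°, 270°}.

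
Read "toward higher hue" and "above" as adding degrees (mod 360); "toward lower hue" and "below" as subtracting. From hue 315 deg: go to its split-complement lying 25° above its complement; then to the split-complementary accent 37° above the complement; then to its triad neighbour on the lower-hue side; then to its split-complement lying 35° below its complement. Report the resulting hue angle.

split-comp 25° ↑ +205°: 315 + 205 = 520 → 520 − 360 = 160°
split-comp 37° ↑ +217°: 160 + 217 = 377 → 377 − 360 = 17°
triadic ↓ −120°: 17 − 120 = -103 → -103 + 360 = 257°
split-comp 35° ↓ +145°: 257 + 145 = 402 → 402 − 360 = 42°

42°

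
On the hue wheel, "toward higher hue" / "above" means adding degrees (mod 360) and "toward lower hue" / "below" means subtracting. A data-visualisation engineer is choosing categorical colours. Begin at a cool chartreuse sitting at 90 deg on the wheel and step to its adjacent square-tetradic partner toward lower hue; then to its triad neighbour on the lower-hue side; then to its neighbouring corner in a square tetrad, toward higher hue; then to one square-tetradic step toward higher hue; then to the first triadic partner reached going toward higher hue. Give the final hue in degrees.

−90° (square ↓): 90 − 90 = 0°
−120° (triadic ↓): 0 − 120 = -120 → -120 + 360 = 240°
+90° (square ↑): 240 + 90 = 330°
+90° (square ↑): 330 + 90 = 420 → 420 − 360 = 60°
+120° (triadic ↑): 60 + 120 = 180°

180°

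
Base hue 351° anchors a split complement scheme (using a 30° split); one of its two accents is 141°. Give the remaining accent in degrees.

201°

Split-complementary hues sit 30° either side of the complement.
Complement of the base 351°: 351 + 180 = 531 → 531 − 360 = 171°
The given accent 141° is 30° one side of 171°; the other accent sits 30° the other side: 171 + 30 = 201°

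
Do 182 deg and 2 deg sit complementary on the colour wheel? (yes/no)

yes

Angular distance: |182 − 2| = 180 = 180°.
Complementary requires 180°.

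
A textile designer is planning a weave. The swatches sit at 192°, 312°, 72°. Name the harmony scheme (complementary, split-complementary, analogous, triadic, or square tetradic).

Sort the hues: 72°, 192°, 312°.
Successive gaps around the wheel: 120°, 120°, 120°.
Three hues equally spaced 120° apart form a triad.

triadic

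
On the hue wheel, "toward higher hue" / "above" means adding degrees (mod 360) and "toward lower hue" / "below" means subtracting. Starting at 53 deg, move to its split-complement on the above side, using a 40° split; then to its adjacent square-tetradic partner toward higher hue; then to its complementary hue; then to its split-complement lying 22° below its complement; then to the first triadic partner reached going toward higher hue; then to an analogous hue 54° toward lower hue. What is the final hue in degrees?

+220° (split-comp 40° ↑): 53 + 220 = 273°
+90° (square ↑): 273 + 90 = 363 → 363 − 360 = 3°
+180° (complement): 3 + 180 = 183°
+158° (split-comp 22° ↓): 183 + 158 = 341°
+120° (triadic ↑): 341 + 120 = 461 → 461 − 360 = 101°
−54° (analog 54° ↓): 101 − 54 = 47°

47°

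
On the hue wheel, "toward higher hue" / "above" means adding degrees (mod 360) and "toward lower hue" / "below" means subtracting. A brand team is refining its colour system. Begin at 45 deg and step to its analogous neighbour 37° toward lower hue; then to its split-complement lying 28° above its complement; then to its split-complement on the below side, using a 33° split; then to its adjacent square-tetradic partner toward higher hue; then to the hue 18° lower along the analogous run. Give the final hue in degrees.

analog 37° ↓ −37°: 45 − 37 = 8°
split-comp 28° ↑ +208°: 8 + 208 = 216°
split-comp 33° ↓ +147°: 216 + 147 = 363 → 363 − 360 = 3°
square ↑ +90°: 3 + 90 = 93°
analog 18° ↓ −18°: 93 − 18 = 75°

75°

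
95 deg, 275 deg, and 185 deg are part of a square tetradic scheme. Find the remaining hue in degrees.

A square tetradic scheme places four hues every 90°.
The full set through 95° is {5°, 95°, 185°, 275°}.
Given {95°, 185°, 275°}, the missing hue is 5°.

5°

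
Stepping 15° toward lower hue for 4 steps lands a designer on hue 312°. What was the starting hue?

4 steps of 15° (toward lower hue) give a net shift of −60°.
Start = end − shift: 312 + 60 = 372 → 372 − 360 = 12°

12°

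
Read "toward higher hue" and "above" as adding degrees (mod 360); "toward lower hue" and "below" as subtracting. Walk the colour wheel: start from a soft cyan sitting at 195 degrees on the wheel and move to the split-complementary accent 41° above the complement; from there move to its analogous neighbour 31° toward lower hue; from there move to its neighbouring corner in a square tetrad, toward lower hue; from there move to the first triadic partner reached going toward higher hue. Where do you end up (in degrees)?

+221° (split-comp 41° ↑): 195 + 221 = 416 → 416 − 360 = 56°
−31° (analog 31° ↓): 56 − 31 = 25°
−90° (square ↓): 25 − 90 = -65 → -65 + 360 = 295°
+120° (triadic ↑): 295 + 120 = 415 → 415 − 360 = 55°

55°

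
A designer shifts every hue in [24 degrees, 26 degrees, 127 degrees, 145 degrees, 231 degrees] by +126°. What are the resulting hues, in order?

150°, 152°, 253°, 271°, 357°

24 + 126 = 150°
26 + 126 = 152°
127 + 126 = 253°
145 + 126 = 271°
231 + 126 = 357°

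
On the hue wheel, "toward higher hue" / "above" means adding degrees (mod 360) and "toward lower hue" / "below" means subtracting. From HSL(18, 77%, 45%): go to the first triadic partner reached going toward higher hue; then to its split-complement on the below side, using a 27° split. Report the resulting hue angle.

triadic ↑ +120°: 18 + 120 = 138°
split-comp 27° ↓ +153°: 138 + 153 = 291°

291°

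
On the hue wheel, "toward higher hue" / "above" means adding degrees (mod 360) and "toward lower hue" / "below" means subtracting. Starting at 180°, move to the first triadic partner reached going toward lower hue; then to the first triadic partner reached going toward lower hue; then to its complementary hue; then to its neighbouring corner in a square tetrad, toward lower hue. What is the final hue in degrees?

30°

180 − 120 = 60°   (triadic ↓)
60 − 120 = -60 → -60 + 360 = 300°   (triadic ↓)
300 + 180 = 480 → 480 − 360 = 120°   (complement)
120 − 90 = 30°   (square ↓)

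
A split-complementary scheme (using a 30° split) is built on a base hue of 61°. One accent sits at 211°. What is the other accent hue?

271°

Split-complementary hues sit 30° either side of the complement.
Complement of the base 61°: 61 + 180 = 241°
The given accent 211° is 30° one side of 241°; the other accent sits 30° the other side: 241 + 30 = 271°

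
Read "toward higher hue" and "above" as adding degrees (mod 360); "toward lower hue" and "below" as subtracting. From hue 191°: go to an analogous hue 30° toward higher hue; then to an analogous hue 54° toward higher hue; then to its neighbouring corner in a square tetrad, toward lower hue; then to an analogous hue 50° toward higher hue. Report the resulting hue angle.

235°

191 + 30 = 221°   (analog 30° ↑)
221 + 54 = 275°   (analog 54° ↑)
275 − 90 = 185°   (square ↓)
185 + 50 = 235°   (analog 50° ↑)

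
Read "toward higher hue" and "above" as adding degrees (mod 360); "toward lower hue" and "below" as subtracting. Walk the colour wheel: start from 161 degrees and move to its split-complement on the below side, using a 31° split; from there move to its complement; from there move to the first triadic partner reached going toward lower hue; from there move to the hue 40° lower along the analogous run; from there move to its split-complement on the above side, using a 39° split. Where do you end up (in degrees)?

189°

161 + 149 = 310°   (split-comp 31° ↓)
310 + 180 = 490 → 490 − 360 = 130°   (complement)
130 − 120 = 10°   (triadic ↓)
10 − 40 = -30 → -30 + 360 = 330°   (analog 40° ↓)
330 + 219 = 549 → 549 − 360 = 189°   (split-comp 39° ↑)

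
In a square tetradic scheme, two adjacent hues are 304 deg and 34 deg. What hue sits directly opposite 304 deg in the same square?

A square tetradic scheme places four hues 90° apart; opposite corners are 180° apart.
304 + 180 = 484 → 484 − 360 = 124°

124°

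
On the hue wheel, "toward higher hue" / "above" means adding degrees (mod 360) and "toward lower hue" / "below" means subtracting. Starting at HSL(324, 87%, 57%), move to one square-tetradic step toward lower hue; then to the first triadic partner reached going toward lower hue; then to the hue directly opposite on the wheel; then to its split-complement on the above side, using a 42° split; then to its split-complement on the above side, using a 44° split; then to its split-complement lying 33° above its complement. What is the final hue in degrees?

233°

square ↓ −90°: 324 − 90 = 234°
triadic ↓ −120°: 234 − 120 = 114°
complement +180°: 114 + 180 = 294°
split-comp 42° ↑ +222°: 294 + 222 = 516 → 516 − 360 = 156°
split-comp 44° ↑ +224°: 156 + 224 = 380 → 380 − 360 = 20°
split-comp 33° ↑ +213°: 20 + 213 = 233°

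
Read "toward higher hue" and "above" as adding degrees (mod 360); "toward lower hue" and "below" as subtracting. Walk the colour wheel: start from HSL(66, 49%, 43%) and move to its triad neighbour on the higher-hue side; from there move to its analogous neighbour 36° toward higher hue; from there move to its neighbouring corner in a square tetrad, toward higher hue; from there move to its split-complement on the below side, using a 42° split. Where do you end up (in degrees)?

90°

+120° (triadic ↑): 66 + 120 = 186°
+36° (analog 36° ↑): 186 + 36 = 222°
+90° (square ↑): 222 + 90 = 312°
+138° (split-comp 42° ↓): 312 + 138 = 450 → 450 − 360 = 90°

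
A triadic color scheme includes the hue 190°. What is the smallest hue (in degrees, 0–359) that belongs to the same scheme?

70°

A triad places three hues 120° apart.
The full set through 190° is {70°, 190°, 310°}.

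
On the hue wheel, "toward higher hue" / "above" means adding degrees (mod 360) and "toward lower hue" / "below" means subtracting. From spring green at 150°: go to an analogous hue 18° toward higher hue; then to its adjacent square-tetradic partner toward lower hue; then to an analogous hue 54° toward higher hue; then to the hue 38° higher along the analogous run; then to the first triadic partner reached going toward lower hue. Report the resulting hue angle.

+18° (analog 18° ↑): 150 + 18 = 168°
−90° (square ↓): 168 − 90 = 78°
+54° (analog 54° ↑): 78 + 54 = 132°
+38° (analog 38° ↑): 132 + 38 = 170°
−120° (triadic ↓): 170 − 120 = 50°

50°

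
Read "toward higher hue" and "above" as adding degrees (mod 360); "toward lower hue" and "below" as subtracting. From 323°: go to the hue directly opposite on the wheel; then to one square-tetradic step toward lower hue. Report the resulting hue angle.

323 + 180 = 503 → 503 − 360 = 143°   (complement)
143 − 90 = 53°   (square ↓)

53°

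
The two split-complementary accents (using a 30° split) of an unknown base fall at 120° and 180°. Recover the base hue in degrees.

The accents sit 30° either side of the complement, so the complement is their short-arc midpoint on the wheel.
Short-arc midpoint of 120° and 180°: 150°.
Base is 180° from the complement: 150 − 180 = -30 → -30 + 360 = 330°

330°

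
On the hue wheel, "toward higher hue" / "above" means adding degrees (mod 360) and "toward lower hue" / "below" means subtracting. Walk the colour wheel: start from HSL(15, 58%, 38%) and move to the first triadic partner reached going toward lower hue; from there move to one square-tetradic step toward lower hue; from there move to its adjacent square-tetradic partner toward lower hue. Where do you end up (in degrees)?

75°

15 − 120 = -105 → -105 + 360 = 255°   (triadic ↓)
255 − 90 = 165°   (square ↓)
165 − 90 = 75°   (square ↓)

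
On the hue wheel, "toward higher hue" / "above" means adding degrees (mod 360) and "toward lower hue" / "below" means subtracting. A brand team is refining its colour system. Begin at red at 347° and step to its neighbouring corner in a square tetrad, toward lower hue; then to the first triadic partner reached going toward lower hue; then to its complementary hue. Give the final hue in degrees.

317°

347 − 90 = 257°   (square ↓)
257 − 120 = 137°   (triadic ↓)
137 + 180 = 317°   (complement)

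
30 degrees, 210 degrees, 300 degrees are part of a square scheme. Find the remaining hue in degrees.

A square tetradic scheme places four hues every 90°.
The full set through 30° is {30°, 120°, 210°, 300°}.
Given {30°, 210°, 300°}, the missing hue is 120°.

120°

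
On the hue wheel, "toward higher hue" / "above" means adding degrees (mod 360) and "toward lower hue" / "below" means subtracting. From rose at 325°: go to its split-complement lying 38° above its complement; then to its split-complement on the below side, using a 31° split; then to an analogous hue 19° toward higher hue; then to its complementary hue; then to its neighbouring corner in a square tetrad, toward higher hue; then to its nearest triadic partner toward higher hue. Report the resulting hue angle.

+218° (split-comp 38° ↑): 325 + 218 = 543 → 543 − 360 = 183°
+149° (split-comp 31° ↓): 183 + 149 = 332°
+19° (analog 19° ↑): 332 + 19 = 351°
+180° (complement): 351 + 180 = 531 → 531 − 360 = 171°
+90° (square ↑): 171 + 90 = 261°
+120° (triadic ↑): 261 + 120 = 381 → 381 − 360 = 21°

21°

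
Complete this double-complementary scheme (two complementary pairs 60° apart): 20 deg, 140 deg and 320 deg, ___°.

A rectangular tetradic uses two complementary pairs 60° apart: offsets 0°, 60°, 180°, 240°.
Among {20°, 140°, 320°}, 140° and 320° are a 180° pair.
The remaining hue 20° needs its own complement: 20 + 180 = 200°

200°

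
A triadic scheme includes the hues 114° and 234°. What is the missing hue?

354°

A triad places three hues 120° apart.
The full set through 114° is {114°, 234°, 354°}.
Given {114°, 234°}, the missing hue is 354°.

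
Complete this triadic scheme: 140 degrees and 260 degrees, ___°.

20°

A triad places three hues 120° apart.
The full set through 140° is {20°, 140°, 260°}.
Given {140°, 260°}, the missing hue is 20°.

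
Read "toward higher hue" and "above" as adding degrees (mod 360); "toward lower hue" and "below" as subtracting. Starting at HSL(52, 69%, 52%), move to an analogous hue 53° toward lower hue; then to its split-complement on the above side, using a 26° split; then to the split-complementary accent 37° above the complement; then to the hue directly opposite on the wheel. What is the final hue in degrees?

52 − 53 = -1 → -1 + 360 = 359°   (analog 53° ↓)
359 + 206 = 565 → 565 − 360 = 205°   (split-comp 26° ↑)
205 + 217 = 422 → 422 − 360 = 62°   (split-comp 37° ↑)
62 + 180 = 242°   (complement)

242°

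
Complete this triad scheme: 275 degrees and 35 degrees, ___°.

A triad places three hues 120° apart.
The full set through 35° is {35°, 155°, 275°}.
Given {35°, 275°}, the missing hue is 155°.

155°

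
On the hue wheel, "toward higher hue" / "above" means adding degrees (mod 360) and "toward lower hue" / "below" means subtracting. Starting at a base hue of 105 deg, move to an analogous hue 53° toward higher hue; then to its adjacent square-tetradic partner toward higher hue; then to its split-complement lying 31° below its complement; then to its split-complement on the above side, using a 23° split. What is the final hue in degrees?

240°

analog 53° ↑ +53°: 105 + 53 = 158°
square ↑ +90°: 158 + 90 = 248°
split-comp 31° ↓ +149°: 248 + 149 = 397 → 397 − 360 = 37°
split-comp 23° ↑ +203°: 37 + 203 = 240°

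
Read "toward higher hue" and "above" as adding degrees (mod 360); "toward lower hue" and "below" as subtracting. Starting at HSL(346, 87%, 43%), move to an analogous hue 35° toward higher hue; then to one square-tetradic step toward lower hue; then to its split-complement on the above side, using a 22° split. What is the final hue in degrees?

133°

+35° (analog 35° ↑): 346 + 35 = 381 → 381 − 360 = 21°
−90° (square ↓): 21 − 90 = -69 → -69 + 360 = 291°
+202° (split-comp 22° ↑): 291 + 202 = 493 → 493 − 360 = 133°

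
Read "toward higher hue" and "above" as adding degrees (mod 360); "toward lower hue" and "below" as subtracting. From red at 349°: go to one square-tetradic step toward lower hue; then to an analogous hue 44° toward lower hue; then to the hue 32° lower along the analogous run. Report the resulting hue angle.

349 − 90 = 259°   (square ↓)
259 − 44 = 215°   (analog 44° ↓)
215 − 32 = 183°   (analog 32° ↓)

183°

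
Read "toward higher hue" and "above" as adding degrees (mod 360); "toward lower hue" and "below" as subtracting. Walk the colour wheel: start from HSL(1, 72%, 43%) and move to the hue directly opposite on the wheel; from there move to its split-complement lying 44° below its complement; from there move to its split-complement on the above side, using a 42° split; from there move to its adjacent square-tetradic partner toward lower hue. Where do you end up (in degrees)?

complement +180°: 1 + 180 = 181°
split-comp 44° ↓ +136°: 181 + 136 = 317°
split-comp 42° ↑ +222°: 317 + 222 = 539 → 539 − 360 = 179°
square ↓ −90°: 179 − 90 = 89°

89°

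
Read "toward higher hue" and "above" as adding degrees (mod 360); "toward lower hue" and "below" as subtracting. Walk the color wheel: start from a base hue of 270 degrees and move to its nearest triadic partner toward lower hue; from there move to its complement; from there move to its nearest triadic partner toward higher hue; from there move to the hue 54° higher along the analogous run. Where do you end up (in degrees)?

triadic ↓ −120°: 270 − 120 = 150°
complement +180°: 150 + 180 = 330°
triadic ↑ +120°: 330 + 120 = 450 → 450 − 360 = 90°
analog 54° ↑ +54°: 90 + 54 = 144°

144°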